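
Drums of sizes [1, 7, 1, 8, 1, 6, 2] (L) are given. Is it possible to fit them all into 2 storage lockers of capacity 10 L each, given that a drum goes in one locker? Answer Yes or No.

Total = 26 L; ⌈26/10⌉ = 3.
At least 3 storage lockers are required, but only 2 are allowed.

No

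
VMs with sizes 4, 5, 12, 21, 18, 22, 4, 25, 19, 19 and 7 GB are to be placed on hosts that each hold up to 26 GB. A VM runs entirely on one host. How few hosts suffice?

Total = 25 + 22 + 21 + 19 + 19 + 18 + 12 + 7 + 5 + 4 + 4 = 156 GB.
Lower bound: ⌈156/26⌉ = 6 hosts.
A packing using 7 hosts:
  host 1: 25 = 25
  host 2: 22 + 4 = 26
  host 3: 21 + 5 = 26
  host 4: 19 + 7 = 26
  host 5: 19 + 4 = 23
  host 6: 18 = 18
  host 7: 12 = 12
No arrangement into 6 hosts stays within capacity, so 7 is optimal.

7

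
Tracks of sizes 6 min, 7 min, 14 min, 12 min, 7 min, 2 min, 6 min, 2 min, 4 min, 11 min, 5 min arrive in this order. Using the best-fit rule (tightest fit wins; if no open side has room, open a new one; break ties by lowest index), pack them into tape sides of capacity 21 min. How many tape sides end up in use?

4

  6 → side 1 (new)  [load 6/21]
  7 → side 1  [load 13/21]
  14 → side 2 (new)  [load 14/21]
  12 → side 3 (new)  [load 12/21]
  7 → side 2  [load 21/21]
  2 → side 1  [load 15/21]
  6 → side 1  [load 21/21]
  2 → side 3  [load 14/21]
  4 → side 3  [load 18/21]
  11 → side 4 (new)  [load 11/21]
  5 → side 4  [load 16/21]
4 tape sides opened.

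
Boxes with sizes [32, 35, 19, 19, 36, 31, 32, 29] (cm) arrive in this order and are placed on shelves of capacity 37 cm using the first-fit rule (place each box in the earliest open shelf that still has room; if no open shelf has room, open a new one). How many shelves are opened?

8

  32 → shelf 1 (new)  [load 32/37]
  35 → shelf 2 (new)  [load 35/37]
  19 → shelf 3 (new)  [load 19/37]
  19 → shelf 4 (new)  [load 19/37]
  36 → shelf 5 (new)  [load 36/37]
  31 → shelf 6 (new)  [load 31/37]
  32 → shelf 7 (new)  [load 32/37]
  29 → shelf 8 (new)  [load 29/37]
8 shelves opened.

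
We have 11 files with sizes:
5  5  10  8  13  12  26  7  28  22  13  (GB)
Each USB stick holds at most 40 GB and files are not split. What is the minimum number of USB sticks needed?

4

Total = 28 + 26 + 22 + 13 + 13 + 12 + 10 + 8 + 7 + 5 + 5 = 149 GB.
Lower bound: ⌈149/40⌉ = 4 USB sticks.
A packing using 4 USB sticks:
  USB stick 1: 28 + 12 = 40
  USB stick 2: 26 + 13 = 39
  USB stick 3: 22 + 13 + 5 = 40
  USB stick 4: 10 + 8 + 7 + 5 = 30
This matches the lower bound, so 4 is optimal.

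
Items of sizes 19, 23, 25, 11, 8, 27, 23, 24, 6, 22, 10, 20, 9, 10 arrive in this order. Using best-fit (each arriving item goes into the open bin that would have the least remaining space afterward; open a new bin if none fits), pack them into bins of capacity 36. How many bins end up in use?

  19 → bin 1 (new)  [load 19/36]
  23 → bin 2 (new)  [load 23/36]
  25 → bin 3 (new)  [load 25/36]
  11 → bin 3  [load 36/36]
  8 → bin 2  [load 31/36]
  27 → bin 4 (new)  [load 27/36]
  23 → bin 5 (new)  [load 23/36]
  24 → bin 6 (new)  [load 24/36]
  6 → bin 4  [load 33/36]
  22 → bin 7 (new)  [load 22/36]
  10 → bin 6  [load 34/36]
  20 → bin 8 (new)  [load 20/36]
  9 → bin 5  [load 32/36]
  10 → bin 7  [load 32/36]
8 bins opened.

8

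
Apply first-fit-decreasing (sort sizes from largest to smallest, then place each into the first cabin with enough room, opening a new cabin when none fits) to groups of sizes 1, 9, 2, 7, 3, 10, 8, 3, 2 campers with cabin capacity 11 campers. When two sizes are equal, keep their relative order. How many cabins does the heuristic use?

5

Sorted descending: 10, 9, 8, 7, 3, 3, 2, 2, 1.
  10 → cabin 1 (new)  [load 10/11]
  9 → cabin 2 (new)  [load 9/11]
  8 → cabin 3 (new)  [load 8/11]
  7 → cabin 4 (new)  [load 7/11]
  3 → cabin 3  [load 11/11]
  3 → cabin 4  [load 10/11]
  2 → cabin 2  [load 11/11]
  2 → cabin 5 (new)  [load 2/11]
  1 → cabin 1  [load 11/11]
5 cabins opened.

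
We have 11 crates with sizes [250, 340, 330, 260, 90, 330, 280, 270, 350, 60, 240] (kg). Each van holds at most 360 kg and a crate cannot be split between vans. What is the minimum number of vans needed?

9

Total = 350 + 340 + 330 + 330 + 280 + 270 + 260 + 250 + 240 + 90 + 60 = 2800 kg.
Lower bound: ⌈2800/360⌉ = 8 vans.
Also, 9 crates each exceed 180 kg, and no two of those can share a van, so at least 9 vans are needed.
A packing using 9 vans:
  van 1: 350 = 350
  van 2: 340 = 340
  van 3: 330 = 330
  van 4: 330 = 330
  van 5: 280 + 60 = 340
  van 6: 270 + 90 = 360
  van 7: 260 = 260
  van 8: 250 = 250
  van 9: 240 = 240
This matches the lower bound, so 9 is optimal.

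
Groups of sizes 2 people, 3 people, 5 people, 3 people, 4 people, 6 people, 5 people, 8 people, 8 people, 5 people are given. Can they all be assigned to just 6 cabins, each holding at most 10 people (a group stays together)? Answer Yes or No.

A valid assignment using 6 cabins:
  cabin 1: 8 + 2 = 10
  cabin 2: 8 = 8
  cabin 3: 6 + 4 = 10
  cabin 4: 5 + 5 = 10
  cabin 5: 5 + 3 = 8
  cabin 6: 3 = 3
Every load is within 10 people, so 6 cabins suffice.

Yes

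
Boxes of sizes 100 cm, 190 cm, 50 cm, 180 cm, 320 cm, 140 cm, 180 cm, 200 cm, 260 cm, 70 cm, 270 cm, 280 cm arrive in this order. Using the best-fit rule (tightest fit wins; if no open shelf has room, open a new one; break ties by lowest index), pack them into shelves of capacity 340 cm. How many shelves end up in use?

  100 → shelf 1 (new)  [load 100/340]
  190 → shelf 1  [load 290/340]
  50 → shelf 1  [load 340/340]
  180 → shelf 2 (new)  [load 180/340]
  320 → shelf 3 (new)  [load 320/340]
  140 → shelf 2  [load 320/340]
  180 → shelf 4 (new)  [load 180/340]
  200 → shelf 5 (new)  [load 200/340]
  260 → shelf 6 (new)  [load 260/340]
  70 → shelf 6  [load 330/340]
  270 → shelf 7 (new)  [load 270/340]
  280 → shelf 8 (new)  [load 280/340]
8 shelves opened.

8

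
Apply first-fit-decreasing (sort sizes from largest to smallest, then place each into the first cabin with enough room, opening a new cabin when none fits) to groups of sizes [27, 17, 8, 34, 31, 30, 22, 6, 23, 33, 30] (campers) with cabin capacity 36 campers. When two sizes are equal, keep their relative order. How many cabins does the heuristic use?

9

Sorted descending: 34, 33, 31, 30, 30, 27, 23, 22, 17, 8, 6.
  34 → cabin 1 (new)  [load 34/36]
  33 → cabin 2 (new)  [load 33/36]
  31 → cabin 3 (new)  [load 31/36]
  30 → cabin 4 (new)  [load 30/36]
  30 → cabin 5 (new)  [load 30/36]
  27 → cabin 6 (new)  [load 27/36]
  23 → cabin 7 (new)  [load 23/36]
  22 → cabin 8 (new)  [load 22/36]
  17 → cabin 9 (new)  [load 17/36]
  8 → cabin 6  [load 35/36]
  6 → cabin 4  [load 36/36]
9 cabins opened.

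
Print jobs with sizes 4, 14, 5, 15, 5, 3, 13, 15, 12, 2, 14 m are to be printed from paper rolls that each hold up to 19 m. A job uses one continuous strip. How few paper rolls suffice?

6

Total = 15 + 15 + 14 + 14 + 13 + 12 + 5 + 5 + 4 + 3 + 2 = 102 m.
Lower bound: ⌈102/19⌉ = 6 paper rolls.
A packing using 6 paper rolls:
  roll 1: 15 + 4 = 19
  roll 2: 15 + 3 = 18
  roll 3: 14 + 5 = 19
  roll 4: 14 + 5 = 19
  roll 5: 13 + 2 = 15
  roll 6: 12 = 12
This matches the lower bound, so 6 is optimal.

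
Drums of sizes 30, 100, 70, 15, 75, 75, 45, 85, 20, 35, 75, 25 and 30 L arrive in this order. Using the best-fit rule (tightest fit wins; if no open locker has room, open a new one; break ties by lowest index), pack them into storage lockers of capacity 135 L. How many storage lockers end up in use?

6

  30 → locker 1 (new)  [load 30/135]
  100 → locker 1  [load 130/135]
  70 → locker 2 (new)  [load 70/135]
  15 → locker 2  [load 85/135]
  75 → locker 3 (new)  [load 75/135]
  75 → locker 4 (new)  [load 75/135]
  45 → locker 2  [load 130/135]
  85 → locker 5 (new)  [load 85/135]
  20 → locker 5  [load 105/135]
  35 → locker 3  [load 110/135]
  75 → locker 6 (new)  [load 75/135]
  25 → locker 3  [load 135/135]
  30 → locker 5  [load 135/135]
6 storage lockers opened.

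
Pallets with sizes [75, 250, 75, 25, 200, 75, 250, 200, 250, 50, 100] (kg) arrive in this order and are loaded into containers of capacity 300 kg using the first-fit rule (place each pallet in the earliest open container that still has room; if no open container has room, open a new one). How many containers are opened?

  75 → container 1 (new)  [load 75/300]
  250 → container 2 (new)  [load 250/300]
  75 → container 1  [load 150/300]
  25 → container 1  [load 175/300]
  200 → container 3 (new)  [load 200/300]
  75 → container 1  [load 250/300]
  250 → container 4 (new)  [load 250/300]
  200 → container 5 (new)  [load 200/300]
  250 → container 6 (new)  [load 250/300]
  50 → container 1  [load 300/300]
  100 → container 3  [load 300/300]
6 containers opened.

6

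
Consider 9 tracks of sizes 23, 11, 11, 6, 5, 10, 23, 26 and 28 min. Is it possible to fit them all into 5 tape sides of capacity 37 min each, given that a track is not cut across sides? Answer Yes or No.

A valid assignment using 5 tape sides:
  side 1: 28 + 6 = 34
  side 2: 26 + 11 = 37
  side 3: 23 + 11 = 34
  side 4: 23 + 10 = 33
  side 5: 5 = 5
Every load is within 37 min, so 5 tape sides suffice.

Yes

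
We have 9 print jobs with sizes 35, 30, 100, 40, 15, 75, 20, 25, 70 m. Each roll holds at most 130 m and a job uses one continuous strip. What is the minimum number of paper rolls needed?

4

Total = 100 + 75 + 70 + 40 + 35 + 30 + 25 + 20 + 15 = 410 m.
Lower bound: ⌈410/130⌉ = 4 paper rolls.
A packing using 4 paper rolls:
  roll 1: 100 + 30 = 130
  roll 2: 75 + 40 + 15 = 130
  roll 3: 70 + 35 + 25 = 130
  roll 4: 20 = 20
This matches the lower bound, so 4 is optimal.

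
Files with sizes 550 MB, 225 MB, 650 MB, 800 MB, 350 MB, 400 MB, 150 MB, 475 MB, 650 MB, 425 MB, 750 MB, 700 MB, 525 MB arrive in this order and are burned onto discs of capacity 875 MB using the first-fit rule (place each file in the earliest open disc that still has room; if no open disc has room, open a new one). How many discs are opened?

  550 → disc 1 (new)  [load 550/875]
  225 → disc 1  [load 775/875]
  650 → disc 2 (new)  [load 650/875]
  800 → disc 3 (new)  [load 800/875]
  350 → disc 4 (new)  [load 350/875]
  400 → disc 4  [load 750/875]
  150 → disc 2  [load 800/875]
  475 → disc 5 (new)  [load 475/875]
  650 → disc 6 (new)  [load 650/875]
  425 → disc 7 (new)  [load 425/875]
  750 → disc 8 (new)  [load 750/875]
  700 → disc 9 (new)  [load 700/875]
  525 → disc 10 (new)  [load 525/875]
10 discs opened.

10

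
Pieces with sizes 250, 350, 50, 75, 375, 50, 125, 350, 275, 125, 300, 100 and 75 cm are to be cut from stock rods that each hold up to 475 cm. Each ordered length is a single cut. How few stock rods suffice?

Total = 375 + 350 + 350 + 300 + 275 + 250 + 125 + 125 + 100 + 75 + 75 + 50 + 50 = 2500 cm.
Lower bound: ⌈2500/475⌉ = 6 stock rods.
A packing using 6 stock rods:
  stock rod 1: 375 + 100 = 475
  stock rod 2: 350 + 125 = 475
  stock rod 3: 350 + 125 = 475
  stock rod 4: 300 + 75 + 75 = 450
  stock rod 5: 275 + 50 + 50 = 375
  stock rod 6: 250 = 250
This matches the lower bound, so 6 is optimal.

6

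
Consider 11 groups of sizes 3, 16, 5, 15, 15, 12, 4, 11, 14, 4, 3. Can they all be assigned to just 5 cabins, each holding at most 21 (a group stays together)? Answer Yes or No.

Total = 102; ⌈102/21⌉ = 5.
6 groups each exceed half the capacity and cannot share a cabin, forcing at least 6 cabins.
At least 6 cabins are required, but only 5 are allowed.

No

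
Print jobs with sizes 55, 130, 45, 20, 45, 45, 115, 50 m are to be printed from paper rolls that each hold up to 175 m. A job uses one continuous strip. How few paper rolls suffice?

3

Total = 130 + 115 + 55 + 50 + 45 + 45 + 45 + 20 = 505 m.
Lower bound: ⌈505/175⌉ = 3 paper rolls.
A packing using 3 paper rolls:
  roll 1: 130 + 45 = 175
  roll 2: 115 + 55 = 170
  roll 3: 50 + 45 + 45 + 20 = 160
This matches the lower bound, so 3 is optimal.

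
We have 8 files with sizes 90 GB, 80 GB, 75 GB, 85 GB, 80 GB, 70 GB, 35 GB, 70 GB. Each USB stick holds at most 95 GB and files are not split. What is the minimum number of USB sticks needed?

8

Total = 90 + 85 + 80 + 80 + 75 + 70 + 70 + 35 = 585 GB.
Lower bound: ⌈585/95⌉ = 7 USB sticks.
A packing using 8 USB sticks:
  USB stick 1: 90 = 90
  USB stick 2: 85 = 85
  USB stick 3: 80 = 80
  USB stick 4: 80 = 80
  USB stick 5: 75 = 75
  USB stick 6: 70 = 70
  USB stick 7: 70 = 70
  USB stick 8: 35 = 35
No arrangement into 7 USB sticks stays within capacity, so 8 is optimal.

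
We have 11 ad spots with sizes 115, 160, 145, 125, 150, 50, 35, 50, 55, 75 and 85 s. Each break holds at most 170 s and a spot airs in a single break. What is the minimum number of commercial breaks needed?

7

Total = 160 + 150 + 145 + 125 + 115 + 85 + 75 + 55 + 50 + 50 + 35 = 1045 s.
Lower bound: ⌈1045/170⌉ = 7 commercial breaks.
A packing using 7 commercial breaks:
  break 1: 160 = 160
  break 2: 150 = 150
  break 3: 145 = 145
  break 4: 125 + 35 = 160
  break 5: 115 + 55 = 170
  break 6: 85 + 75 = 160
  break 7: 50 + 50 = 100
This matches the lower bound, so 7 is optimal.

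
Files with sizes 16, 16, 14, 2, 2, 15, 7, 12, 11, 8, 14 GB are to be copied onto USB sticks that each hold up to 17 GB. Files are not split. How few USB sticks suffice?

8

Total = 16 + 16 + 15 + 14 + 14 + 12 + 11 + 8 + 7 + 2 + 2 = 117 GB.
Lower bound: ⌈117/17⌉ = 7 USB sticks.
A packing using 8 USB sticks:
  USB stick 1: 16 = 16
  USB stick 2: 16 = 16
  USB stick 3: 15 + 2 = 17
  USB stick 4: 14 + 2 = 16
  USB stick 5: 14 = 14
  USB stick 6: 12 = 12
  USB stick 7: 11 = 11
  USB stick 8: 8 + 7 = 15
No arrangement into 7 USB sticks stays within capacity, so 8 is optimal.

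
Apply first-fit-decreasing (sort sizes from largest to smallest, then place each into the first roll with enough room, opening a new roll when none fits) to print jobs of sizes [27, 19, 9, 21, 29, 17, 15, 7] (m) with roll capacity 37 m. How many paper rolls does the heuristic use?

Sorted descending: 29, 27, 21, 19, 17, 15, 9, 7.
  29 → roll 1 (new)  [load 29/37]
  27 → roll 2 (new)  [load 27/37]
  21 → roll 3 (new)  [load 21/37]
  19 → roll 4 (new)  [load 19/37]
  17 → roll 4  [load 36/37]
  15 → roll 3  [load 36/37]
  9 → roll 2  [load 36/37]
  7 → roll 1  [load 36/37]
4 paper rolls opened.

4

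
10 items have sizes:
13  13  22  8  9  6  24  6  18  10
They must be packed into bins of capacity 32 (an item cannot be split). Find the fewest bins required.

Total = 24 + 22 + 18 + 13 + 13 + 10 + 9 + 8 + 6 + 6 = 129.
Lower bound: ⌈129/32⌉ = 5 bins.
A packing using 5 bins:
  bin 1: 24 + 8 = 32
  bin 2: 22 + 10 = 32
  bin 3: 18 + 13 = 31
  bin 4: 13 + 9 + 6 = 28
  bin 5: 6 = 6
This matches the lower bound, so 5 is optimal.

5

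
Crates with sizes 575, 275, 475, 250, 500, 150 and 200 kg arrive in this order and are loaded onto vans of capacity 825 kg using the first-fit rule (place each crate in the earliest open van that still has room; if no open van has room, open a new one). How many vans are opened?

  575 → van 1 (new)  [load 575/825]
  275 → van 2 (new)  [load 275/825]
  475 → van 2  [load 750/825]
  250 → van 1  [load 825/825]
  500 → van 3 (new)  [load 500/825]
  150 → van 3  [load 650/825]
  200 → van 4 (new)  [load 200/825]
4 vans opened.

4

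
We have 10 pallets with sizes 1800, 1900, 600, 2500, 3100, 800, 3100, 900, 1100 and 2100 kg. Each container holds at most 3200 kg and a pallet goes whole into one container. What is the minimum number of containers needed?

6

Total = 3100 + 3100 + 2500 + 2100 + 1900 + 1800 + 1100 + 900 + 800 + 600 = 17900 kg.
Lower bound: ⌈17900/3200⌉ = 6 containers.
A packing using 6 containers:
  container 1: 3100 = 3100
  container 2: 3100 = 3100
  container 3: 2500 + 600 = 3100
  container 4: 2100 + 1100 = 3200
  container 5: 1900 + 900 = 2800
  container 6: 1800 + 800 = 2600
This matches the lower bound, so 6 is optimal.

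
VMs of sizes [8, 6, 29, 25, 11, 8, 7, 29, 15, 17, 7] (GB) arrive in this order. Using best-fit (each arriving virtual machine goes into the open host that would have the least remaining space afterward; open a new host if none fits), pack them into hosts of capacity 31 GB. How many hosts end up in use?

  8 → host 1 (new)  [load 8/31]
  6 → host 1  [load 14/31]
  29 → host 2 (new)  [load 29/31]
  25 → host 3 (new)  [load 25/31]
  11 → host 1  [load 25/31]
  8 → host 4 (new)  [load 8/31]
  7 → host 4  [load 15/31]
  29 → host 5 (new)  [load 29/31]
  15 → host 4  [load 30/31]
  17 → host 6 (new)  [load 17/31]
  7 → host 6  [load 24/31]
6 hosts opened.

6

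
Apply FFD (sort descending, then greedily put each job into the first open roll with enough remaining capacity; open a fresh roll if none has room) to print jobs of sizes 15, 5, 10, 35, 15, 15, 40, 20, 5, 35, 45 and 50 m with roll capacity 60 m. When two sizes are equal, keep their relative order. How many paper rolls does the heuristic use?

Sorted descending: 50, 45, 40, 35, 35, 20, 15, 15, 15, 10, 5, 5.
  50 → roll 1 (new)  [load 50/60]
  45 → roll 2 (new)  [load 45/60]
  40 → roll 3 (new)  [load 40/60]
  35 → roll 4 (new)  [load 35/60]
  35 → roll 5 (new)  [load 35/60]
  20 → roll 3  [load 60/60]
  15 → roll 2  [load 60/60]
  15 → roll 4  [load 50/60]
  15 → roll 5  [load 50/60]
  10 → roll 1  [load 60/60]
  5 → roll 4  [load 55/60]
  5 → roll 4  [load 60/60]
5 paper rolls opened.

5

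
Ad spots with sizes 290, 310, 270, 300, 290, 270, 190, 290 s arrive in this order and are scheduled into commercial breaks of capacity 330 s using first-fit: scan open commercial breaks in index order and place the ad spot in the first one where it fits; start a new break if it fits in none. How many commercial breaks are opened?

  290 → break 1 (new)  [load 290/330]
  310 → break 2 (new)  [load 310/330]
  270 → break 3 (new)  [load 270/330]
  300 → break 4 (new)  [load 300/330]
  290 → break 5 (new)  [load 290/330]
  270 → break 6 (new)  [load 270/330]
  190 → break 7 (new)  [load 190/330]
  290 → break 8 (new)  [load 290/330]
8 commercial breaks opened.

8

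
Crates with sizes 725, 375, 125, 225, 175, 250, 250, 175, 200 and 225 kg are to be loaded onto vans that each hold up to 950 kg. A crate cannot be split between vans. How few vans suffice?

Total = 725 + 375 + 250 + 250 + 225 + 225 + 200 + 175 + 175 + 125 = 2725 kg.
Lower bound: ⌈2725/950⌉ = 3 vans.
A packing using 3 vans:
  van 1: 725 + 225 = 950
  van 2: 375 + 250 + 250 = 875
  van 3: 225 + 200 + 175 + 175 + 125 = 900
This matches the lower bound, so 3 is optimal.

3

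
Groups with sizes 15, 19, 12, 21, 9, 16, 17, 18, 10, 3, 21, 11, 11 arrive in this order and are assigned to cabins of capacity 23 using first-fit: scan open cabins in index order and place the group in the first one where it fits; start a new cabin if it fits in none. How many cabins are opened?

10

  15 → cabin 1 (new)  [load 15/23]
  19 → cabin 2 (new)  [load 19/23]
  12 → cabin 3 (new)  [load 12/23]
  21 → cabin 4 (new)  [load 21/23]
  9 → cabin 3  [load 21/23]
  16 → cabin 5 (new)  [load 16/23]
  17 → cabin 6 (new)  [load 17/23]
  18 → cabin 7 (new)  [load 18/23]
  10 → cabin 8 (new)  [load 10/23]
  3 → cabin 1  [load 18/23]
  21 → cabin 9 (new)  [load 21/23]
  11 → cabin 8  [load 21/23]
  11 → cabin 10 (new)  [load 11/23]
10 cabins opened.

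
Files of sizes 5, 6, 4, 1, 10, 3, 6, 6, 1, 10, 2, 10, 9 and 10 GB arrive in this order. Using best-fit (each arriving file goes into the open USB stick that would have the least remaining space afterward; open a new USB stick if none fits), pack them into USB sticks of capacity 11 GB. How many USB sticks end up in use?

  5 → USB stick 1 (new)  [load 5/11]
  6 → USB stick 1  [load 11/11]
  4 → USB stick 2 (new)  [load 4/11]
  1 → USB stick 2  [load 5/11]
  10 → USB stick 3 (new)  [load 10/11]
  3 → USB stick 2  [load 8/11]
  6 → USB stick 4 (new)  [load 6/11]
  6 → USB stick 5 (new)  [load 6/11]
  1 → USB stick 3  [load 11/11]
  10 → USB stick 6 (new)  [load 10/11]
  2 → USB stick 2  [load 10/11]
  10 → USB stick 7 (new)  [load 10/11]
  9 → USB stick 8 (new)  [load 9/11]
  10 → USB stick 9 (new)  [load 10/11]
9 USB sticks opened.

9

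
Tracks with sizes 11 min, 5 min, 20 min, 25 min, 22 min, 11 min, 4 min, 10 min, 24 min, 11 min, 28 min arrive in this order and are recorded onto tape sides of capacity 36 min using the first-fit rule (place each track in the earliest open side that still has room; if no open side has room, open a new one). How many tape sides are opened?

  11 → side 1 (new)  [load 11/36]
  5 → side 1  [load 16/36]
  20 → side 1  [load 36/36]
  25 → side 2 (new)  [load 25/36]
  22 → side 3 (new)  [load 22/36]
  11 → side 2  [load 36/36]
  4 → side 3  [load 26/36]
  10 → side 3  [load 36/36]
  24 → side 4 (new)  [load 24/36]
  11 → side 4  [load 35/36]
  28 → side 5 (new)  [load 28/36]
5 tape sides opened.

5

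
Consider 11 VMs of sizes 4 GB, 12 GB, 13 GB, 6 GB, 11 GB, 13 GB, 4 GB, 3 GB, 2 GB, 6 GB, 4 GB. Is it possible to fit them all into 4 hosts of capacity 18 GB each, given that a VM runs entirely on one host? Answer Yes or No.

No

Total = 78 GB; ⌈78/18⌉ = 5.
At least 5 hosts are required, but only 4 are allowed.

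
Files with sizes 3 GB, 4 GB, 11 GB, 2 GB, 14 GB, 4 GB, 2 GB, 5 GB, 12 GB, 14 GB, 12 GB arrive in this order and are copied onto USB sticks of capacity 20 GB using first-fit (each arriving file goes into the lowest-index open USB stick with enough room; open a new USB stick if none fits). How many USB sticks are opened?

5

  3 → USB stick 1 (new)  [load 3/20]
  4 → USB stick 1  [load 7/20]
  11 → USB stick 1  [load 18/20]
  2 → USB stick 1  [load 20/20]
  14 → USB stick 2 (new)  [load 14/20]
  4 → USB stick 2  [load 18/20]
  2 → USB stick 2  [load 20/20]
  5 → USB stick 3 (new)  [load 5/20]
  12 → USB stick 3  [load 17/20]
  14 → USB stick 4 (new)  [load 14/20]
  12 → USB stick 5 (new)  [load 12/20]
5 USB sticks opened.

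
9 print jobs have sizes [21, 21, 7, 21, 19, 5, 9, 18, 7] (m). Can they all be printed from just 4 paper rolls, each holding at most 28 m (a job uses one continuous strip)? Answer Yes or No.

No

Total = 128 m; ⌈128/28⌉ = 5.
At least 5 paper rolls are required, but only 4 are allowed.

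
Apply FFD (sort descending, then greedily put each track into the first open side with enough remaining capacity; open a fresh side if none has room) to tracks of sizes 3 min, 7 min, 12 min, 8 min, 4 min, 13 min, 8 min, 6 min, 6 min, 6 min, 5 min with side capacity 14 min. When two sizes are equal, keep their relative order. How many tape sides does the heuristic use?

6

Sorted descending: 13, 12, 8, 8, 7, 6, 6, 6, 5, 4, 3.
  13 → side 1 (new)  [load 13/14]
  12 → side 2 (new)  [load 12/14]
  8 → side 3 (new)  [load 8/14]
  8 → side 4 (new)  [load 8/14]
  7 → side 5 (new)  [load 7/14]
  6 → side 3  [load 14/14]
  6 → side 4  [load 14/14]
  6 → side 5  [load 13/14]
  5 → side 6 (new)  [load 5/14]
  4 → side 6  [load 9/14]
  3 → side 6  [load 12/14]
6 tape sides opened.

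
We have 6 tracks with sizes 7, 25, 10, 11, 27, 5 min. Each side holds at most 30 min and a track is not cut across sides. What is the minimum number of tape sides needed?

Total = 27 + 25 + 11 + 10 + 7 + 5 = 85 min.
Lower bound: ⌈85/30⌉ = 3 tape sides.
A packing using 3 tape sides:
  side 1: 27 = 27
  side 2: 25 + 5 = 30
  side 3: 11 + 10 + 7 = 28
This matches the lower bound, so 3 is optimal.

3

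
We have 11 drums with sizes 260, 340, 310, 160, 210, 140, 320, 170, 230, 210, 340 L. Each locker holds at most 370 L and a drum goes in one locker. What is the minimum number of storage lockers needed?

Total = 340 + 340 + 320 + 310 + 260 + 230 + 210 + 210 + 170 + 160 + 140 = 2690 L.
Lower bound: ⌈2690/370⌉ = 8 storage lockers.
A packing using 9 storage lockers:
  locker 1: 340 = 340
  locker 2: 340 = 340
  locker 3: 320 = 320
  locker 4: 310 = 310
  locker 5: 260 = 260
  locker 6: 230 + 140 = 370
  locker 7: 210 + 160 = 370
  locker 8: 210 = 210
  locker 9: 170 = 170
No arrangement into 8 storage lockers stays within capacity, so 9 is optimal.

9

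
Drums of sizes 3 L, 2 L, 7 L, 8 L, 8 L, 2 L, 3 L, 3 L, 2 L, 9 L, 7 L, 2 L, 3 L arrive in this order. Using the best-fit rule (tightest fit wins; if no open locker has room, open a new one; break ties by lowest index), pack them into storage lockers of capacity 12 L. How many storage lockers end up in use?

  3 → locker 1 (new)  [load 3/12]
  2 → locker 1  [load 5/12]
  7 → locker 1  [load 12/12]
  8 → locker 2 (new)  [load 8/12]
  8 → locker 3 (new)  [load 8/12]
  2 → locker 2  [load 10/12]
  3 → locker 3  [load 11/12]
  3 → locker 4 (new)  [load 3/12]
  2 → locker 2  [load 12/12]
  9 → locker 4  [load 12/12]
  7 → locker 5 (new)  [load 7/12]
  2 → locker 5  [load 9/12]
  3 → locker 5  [load 12/12]
5 storage lockers opened.

5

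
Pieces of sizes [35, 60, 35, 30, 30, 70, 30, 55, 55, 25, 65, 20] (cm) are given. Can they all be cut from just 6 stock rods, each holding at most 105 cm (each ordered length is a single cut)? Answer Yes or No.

A valid assignment using 6 stock rods:
  stock rod 1: 70 + 35 = 105
  stock rod 2: 65 + 35 = 100
  stock rod 3: 60 + 30 = 90
  stock rod 4: 55 + 30 + 20 = 105
  stock rod 5: 55 + 30 = 85
  stock rod 6: 25 = 25
Every load is within 105 cm, so 6 stock rods suffice.

Yes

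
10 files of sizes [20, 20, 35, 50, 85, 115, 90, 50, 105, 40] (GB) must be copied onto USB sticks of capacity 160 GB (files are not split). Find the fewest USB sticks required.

Total = 115 + 105 + 90 + 85 + 50 + 50 + 40 + 35 + 20 + 20 = 610 GB.
Lower bound: ⌈610/160⌉ = 4 USB sticks.
A packing using 4 USB sticks:
  USB stick 1: 115 + 40 = 155
  USB stick 2: 105 + 50 = 155
  USB stick 3: 90 + 50 + 20 = 160
  USB stick 4: 85 + 35 + 20 = 140
This matches the lower bound, so 4 is optimal.

4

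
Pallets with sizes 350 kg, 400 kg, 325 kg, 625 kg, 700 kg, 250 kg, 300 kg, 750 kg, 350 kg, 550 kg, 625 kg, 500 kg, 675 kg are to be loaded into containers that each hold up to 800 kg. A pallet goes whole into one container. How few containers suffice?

Total = 750 + 700 + 675 + 625 + 625 + 550 + 500 + 400 + 350 + 350 + 325 + 300 + 250 = 6400 kg.
Lower bound: ⌈6400/800⌉ = 8 containers.
A packing using 9 containers:
  container 1: 750 = 750
  container 2: 700 = 700
  container 3: 675 = 675
  container 4: 625 = 625
  container 5: 625 = 625
  container 6: 550 + 250 = 800
  container 7: 500 + 300 = 800
  container 8: 400 + 350 = 750
  container 9: 350 + 325 = 675
No arrangement into 8 containers stays within capacity, so 9 is optimal.

9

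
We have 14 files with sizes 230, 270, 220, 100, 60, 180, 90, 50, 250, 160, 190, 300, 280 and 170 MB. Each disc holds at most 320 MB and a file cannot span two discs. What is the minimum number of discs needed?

Total = 300 + 280 + 270 + 250 + 230 + 220 + 190 + 180 + 170 + 160 + 100 + 90 + 60 + 50 = 2550 MB.
Lower bound: ⌈2550/320⌉ = 8 discs.
Also, 9 files each exceed 160 MB, and no two of those can share a disc, so at least 9 discs are needed.
A packing using 10 discs:
  disc 1: 300 = 300
  disc 2: 280 = 280
  disc 3: 270 + 50 = 320
  disc 4: 250 + 60 = 310
  disc 5: 230 + 90 = 320
  disc 6: 220 + 100 = 320
  disc 7: 190 = 190
  disc 8: 180 = 180
  disc 9: 170 = 170
  disc 10: 160 = 160
No arrangement into 9 discs stays within capacity, so 10 is optimal.

10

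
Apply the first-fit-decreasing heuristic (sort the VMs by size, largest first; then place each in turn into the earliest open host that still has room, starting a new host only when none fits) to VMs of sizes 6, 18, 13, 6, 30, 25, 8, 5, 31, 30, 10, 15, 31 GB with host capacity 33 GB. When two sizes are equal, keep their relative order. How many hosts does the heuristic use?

8

Sorted descending: 31, 31, 30, 30, 25, 18, 15, 13, 10, 8, 6, 6, 5.
  31 → host 1 (new)  [load 31/33]
  31 → host 2 (new)  [load 31/33]
  30 → host 3 (new)  [load 30/33]
  30 → host 4 (new)  [load 30/33]
  25 → host 5 (new)  [load 25/33]
  18 → host 6 (new)  [load 18/33]
  15 → host 6  [load 33/33]
  13 → host 7 (new)  [load 13/33]
  10 → host 7  [load 23/33]
  8 → host 5  [load 33/33]
  6 → host 7  [load 29/33]
  6 → host 8 (new)  [load 6/33]
  5 → host 8  [load 11/33]
8 hosts opened.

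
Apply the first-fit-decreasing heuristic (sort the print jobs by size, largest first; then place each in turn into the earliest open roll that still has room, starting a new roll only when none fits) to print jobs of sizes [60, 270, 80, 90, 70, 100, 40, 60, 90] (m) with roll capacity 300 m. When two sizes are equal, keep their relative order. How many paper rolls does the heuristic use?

4

Sorted descending: 270, 100, 90, 90, 80, 70, 60, 60, 40.
  270 → roll 1 (new)  [load 270/300]
  100 → roll 2 (new)  [load 100/300]
  90 → roll 2  [load 190/300]
  90 → roll 2  [load 280/300]
  80 → roll 3 (new)  [load 80/300]
  70 → roll 3  [load 150/300]
  60 → roll 3  [load 210/300]
  60 → roll 3  [load 270/300]
  40 → roll 4 (new)  [load 40/300]
4 paper rolls opened.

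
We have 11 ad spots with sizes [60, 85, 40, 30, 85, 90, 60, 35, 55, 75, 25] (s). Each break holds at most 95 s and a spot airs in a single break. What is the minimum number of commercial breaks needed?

Total = 90 + 85 + 85 + 75 + 60 + 60 + 55 + 40 + 35 + 30 + 25 = 640 s.
Lower bound: ⌈640/95⌉ = 7 commercial breaks.
A packing using 8 commercial breaks:
  break 1: 90 = 90
  break 2: 85 = 85
  break 3: 85 = 85
  break 4: 75 = 75
  break 5: 60 + 35 = 95
  break 6: 60 + 30 = 90
  break 7: 55 + 40 = 95
  break 8: 25 = 25
No arrangement into 7 commercial breaks stays within capacity, so 8 is optimal.

8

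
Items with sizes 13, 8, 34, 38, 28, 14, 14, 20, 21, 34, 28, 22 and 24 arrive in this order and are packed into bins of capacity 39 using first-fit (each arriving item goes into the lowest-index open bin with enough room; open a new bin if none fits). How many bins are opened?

10

  13 → bin 1 (new)  [load 13/39]
  8 → bin 1  [load 21/39]
  34 → bin 2 (new)  [load 34/39]
  38 → bin 3 (new)  [load 38/39]
  28 → bin 4 (new)  [load 28/39]
  14 → bin 1  [load 35/39]
  14 → bin 5 (new)  [load 14/39]
  20 → bin 5  [load 34/39]
  21 → bin 6 (new)  [load 21/39]
  34 → bin 7 (new)  [load 34/39]
  28 → bin 8 (new)  [load 28/39]
  22 → bin 9 (new)  [load 22/39]
  24 → bin 10 (new)  [load 24/39]
10 bins opened.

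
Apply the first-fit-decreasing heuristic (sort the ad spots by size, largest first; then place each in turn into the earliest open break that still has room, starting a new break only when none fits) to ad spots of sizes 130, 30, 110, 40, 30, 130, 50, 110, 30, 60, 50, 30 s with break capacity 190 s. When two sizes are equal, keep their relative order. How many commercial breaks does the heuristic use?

Sorted descending: 130, 130, 110, 110, 60, 50, 50, 40, 30, 30, 30, 30.
  130 → break 1 (new)  [load 130/190]
  130 → break 2 (new)  [load 130/190]
  110 → break 3 (new)  [load 110/190]
  110 → break 4 (new)  [load 110/190]
  60 → break 1  [load 190/190]
  50 → break 2  [load 180/190]
  50 → break 3  [load 160/190]
  40 → break 4  [load 150/190]
  30 → break 3  [load 190/190]
  30 → break 4  [load 180/190]
  30 → break 5 (new)  [load 30/190]
  30 → break 5  [load 60/190]
5 commercial breaks opened.

5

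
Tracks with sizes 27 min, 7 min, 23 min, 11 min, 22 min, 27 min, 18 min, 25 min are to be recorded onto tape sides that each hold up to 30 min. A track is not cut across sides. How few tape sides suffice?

6

Total = 27 + 27 + 25 + 23 + 22 + 18 + 11 + 7 = 160 min.
Lower bound: ⌈160/30⌉ = 6 tape sides.
A packing using 6 tape sides:
  side 1: 27 = 27
  side 2: 27 = 27
  side 3: 25 = 25
  side 4: 23 + 7 = 30
  side 5: 22 = 22
  side 6: 18 + 11 = 29
This matches the lower bound, so 6 is optimal.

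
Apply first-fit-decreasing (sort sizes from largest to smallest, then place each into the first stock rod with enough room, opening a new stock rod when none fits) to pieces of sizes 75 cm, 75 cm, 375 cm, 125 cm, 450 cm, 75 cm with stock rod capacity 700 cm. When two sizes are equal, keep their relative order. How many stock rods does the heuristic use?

2

Sorted descending: 450, 375, 125, 75, 75, 75.
  450 → stock rod 1 (new)  [load 450/700]
  375 → stock rod 2 (new)  [load 375/700]
  125 → stock rod 1  [load 575/700]
  75 → stock rod 1  [load 650/700]
  75 → stock rod 2  [load 450/700]
  75 → stock rod 2  [load 525/700]
2 stock rods opened.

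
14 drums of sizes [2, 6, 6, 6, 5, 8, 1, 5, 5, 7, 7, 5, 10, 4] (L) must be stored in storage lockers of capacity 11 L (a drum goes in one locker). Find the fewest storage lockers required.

8

Total = 10 + 8 + 7 + 7 + 6 + 6 + 6 + 5 + 5 + 5 + 5 + 4 + 2 + 1 = 77 L.
Lower bound: ⌈77/11⌉ = 7 storage lockers.
A packing using 8 storage lockers:
  locker 1: 10 + 1 = 11
  locker 2: 8 + 2 = 10
  locker 3: 7 + 4 = 11
  locker 4: 7 = 7
  locker 5: 6 + 5 = 11
  locker 6: 6 + 5 = 11
  locker 7: 6 + 5 = 11
  locker 8: 5 = 5
No arrangement into 7 storage lockers stays within capacity, so 8 is optimal.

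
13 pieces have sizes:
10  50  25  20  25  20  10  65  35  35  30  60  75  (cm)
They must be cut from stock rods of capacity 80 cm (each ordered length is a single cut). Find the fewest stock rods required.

6

Total = 75 + 65 + 60 + 50 + 35 + 35 + 30 + 25 + 25 + 20 + 20 + 10 + 10 = 460 cm.
Lower bound: ⌈460/80⌉ = 6 stock rods.
A packing using 6 stock rods:
  stock rod 1: 75 = 75
  stock rod 2: 65 + 10 = 75
  stock rod 3: 60 + 20 = 80
  stock rod 4: 50 + 30 = 80
  stock rod 5: 35 + 35 + 10 = 80
  stock rod 6: 25 + 25 + 20 = 70
This matches the lower bound, so 6 is optimal.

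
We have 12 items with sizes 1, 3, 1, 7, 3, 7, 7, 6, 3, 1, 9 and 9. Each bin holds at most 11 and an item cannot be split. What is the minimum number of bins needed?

Total = 9 + 9 + 7 + 7 + 7 + 6 + 3 + 3 + 3 + 1 + 1 + 1 = 57.
Lower bound: ⌈57/11⌉ = 6 bins.
A packing using 6 bins:
  bin 1: 9 + 1 + 1 = 11
  bin 2: 9 + 1 = 10
  bin 3: 7 + 3 = 10
  bin 4: 7 + 3 = 10
  bin 5: 7 + 3 = 10
  bin 6: 6 = 6
This matches the lower bound, so 6 is optimal.

6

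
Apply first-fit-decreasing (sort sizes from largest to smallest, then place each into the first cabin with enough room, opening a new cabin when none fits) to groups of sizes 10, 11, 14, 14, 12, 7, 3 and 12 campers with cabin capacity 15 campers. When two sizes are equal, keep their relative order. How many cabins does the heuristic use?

Sorted descending: 14, 14, 12, 12, 11, 10, 7, 3.
  14 → cabin 1 (new)  [load 14/15]
  14 → cabin 2 (new)  [load 14/15]
  12 → cabin 3 (new)  [load 12/15]
  12 → cabin 4 (new)  [load 12/15]
  11 → cabin 5 (new)  [load 11/15]
  10 → cabin 6 (new)  [load 10/15]
  7 → cabin 7 (new)  [load 7/15]
  3 → cabin 3  [load 15/15]
7 cabins opened.

7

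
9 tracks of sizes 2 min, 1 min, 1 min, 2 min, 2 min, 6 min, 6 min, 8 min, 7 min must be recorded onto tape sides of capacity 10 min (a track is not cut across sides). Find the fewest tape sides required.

Total = 8 + 7 + 6 + 6 + 2 + 2 + 2 + 1 + 1 = 35 min.
Lower bound: ⌈35/10⌉ = 4 tape sides.
A packing using 4 tape sides:
  side 1: 8 + 2 = 10
  side 2: 7 + 2 + 1 = 10
  side 3: 6 + 2 + 1 = 9
  side 4: 6 = 6
This matches the lower bound, so 4 is optimal.

4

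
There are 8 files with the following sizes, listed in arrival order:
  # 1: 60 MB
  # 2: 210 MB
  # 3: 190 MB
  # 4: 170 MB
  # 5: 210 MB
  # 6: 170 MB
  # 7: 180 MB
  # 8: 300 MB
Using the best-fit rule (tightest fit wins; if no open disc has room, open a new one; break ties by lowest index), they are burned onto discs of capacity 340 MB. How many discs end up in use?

  60 → disc 1 (new)  [load 60/340]
  210 → disc 1  [load 270/340]
  190 → disc 2 (new)  [load 190/340]
  170 → disc 3 (new)  [load 170/340]
  210 → disc 4 (new)  [load 210/340]
  170 → disc 3  [load 340/340]
  180 → disc 5 (new)  [load 180/340]
  300 → disc 6 (new)  [load 300/340]
6 discs opened.

6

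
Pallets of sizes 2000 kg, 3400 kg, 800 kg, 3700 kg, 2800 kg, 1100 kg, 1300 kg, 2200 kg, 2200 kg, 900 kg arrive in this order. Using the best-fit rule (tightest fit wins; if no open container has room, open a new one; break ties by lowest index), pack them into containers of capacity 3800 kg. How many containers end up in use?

7

  2000 → container 1 (new)  [load 2000/3800]
  3400 → container 2 (new)  [load 3400/3800]
  800 → container 1  [load 2800/3800]
  3700 → container 3 (new)  [load 3700/3800]
  2800 → container 4 (new)  [load 2800/3800]
  1100 → container 5 (new)  [load 1100/3800]
  1300 → container 5  [load 2400/3800]
  2200 → container 6 (new)  [load 2200/3800]
  2200 → container 7 (new)  [load 2200/3800]
  900 → container 1  [load 3700/3800]
7 containers opened.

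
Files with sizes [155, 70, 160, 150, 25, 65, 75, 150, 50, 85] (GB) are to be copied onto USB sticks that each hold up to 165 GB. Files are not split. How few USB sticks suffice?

Total = 160 + 155 + 150 + 150 + 85 + 75 + 70 + 65 + 50 + 25 = 985 GB.
Lower bound: ⌈985/165⌉ = 6 USB sticks.
A packing using 7 USB sticks:
  USB stick 1: 160 = 160
  USB stick 2: 155 = 155
  USB stick 3: 150 = 150
  USB stick 4: 150 = 150
  USB stick 5: 85 + 75 = 160
  USB stick 6: 70 + 65 + 25 = 160
  USB stick 7: 50 = 50
No arrangement into 6 USB sticks stays within capacity, so 7 is optimal.

7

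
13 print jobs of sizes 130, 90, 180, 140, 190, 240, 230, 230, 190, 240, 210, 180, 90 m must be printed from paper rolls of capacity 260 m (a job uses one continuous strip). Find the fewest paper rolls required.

11

Total = 240 + 240 + 230 + 230 + 210 + 190 + 190 + 180 + 180 + 140 + 130 + 90 + 90 = 2340 m.
Lower bound: ⌈2340/260⌉ = 9 paper rolls.
Also, 10 print jobs each exceed 130 m, and no two of those can share a roll, so at least 10 paper rolls are needed.
A packing using 11 paper rolls:
  roll 1: 240 = 240
  roll 2: 240 = 240
  roll 3: 230 = 230
  roll 4: 230 = 230
  roll 5: 210 = 210
  roll 6: 190 = 190
  roll 7: 190 = 190
  roll 8: 180 = 180
  roll 9: 180 = 180
  roll 10: 140 + 90 = 230
  roll 11: 130 + 90 = 220
No arrangement into 10 paper rolls stays within capacity, so 11 is optimal.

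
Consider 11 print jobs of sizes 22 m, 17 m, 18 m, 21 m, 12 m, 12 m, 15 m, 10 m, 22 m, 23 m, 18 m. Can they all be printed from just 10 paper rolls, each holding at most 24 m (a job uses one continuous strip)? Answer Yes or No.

A valid assignment using 10 paper rolls:
  roll 1: 23 = 23
  roll 2: 22 = 22
  roll 3: 22 = 22
  roll 4: 21 = 21
  roll 5: 18 = 18
  roll 6: 18 = 18
  roll 7: 17 = 17
  roll 8: 15 = 15
  roll 9: 12 + 12 = 24
  roll 10: 10 = 10
Every load is within 24 m, so 10 paper rolls suffice.

Yes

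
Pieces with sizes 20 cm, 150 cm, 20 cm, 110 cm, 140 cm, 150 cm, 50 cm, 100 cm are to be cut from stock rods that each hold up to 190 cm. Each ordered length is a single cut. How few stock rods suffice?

5

Total = 150 + 150 + 140 + 110 + 100 + 50 + 20 + 20 = 740 cm.
Lower bound: ⌈740/190⌉ = 4 stock rods.
Also, 5 pieces each exceed 95 cm, and no two of those can share a stock rod, so at least 5 stock rods are needed.
A packing using 5 stock rods:
  stock rod 1: 150 + 20 + 20 = 190
  stock rod 2: 150 = 150
  stock rod 3: 140 + 50 = 190
  stock rod 4: 110 = 110
  stock rod 5: 100 = 100
This matches the lower bound, so 5 is optimal.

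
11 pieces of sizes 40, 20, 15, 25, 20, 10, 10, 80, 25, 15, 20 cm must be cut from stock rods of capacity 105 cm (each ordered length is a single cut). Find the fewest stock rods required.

Total = 80 + 40 + 25 + 25 + 20 + 20 + 20 + 15 + 15 + 10 + 10 = 280 cm.
Lower bound: ⌈280/105⌉ = 3 stock rods.
A packing using 3 stock rods:
  stock rod 1: 80 + 25 = 105
  stock rod 2: 40 + 25 + 20 + 20 = 105
  stock rod 3: 20 + 15 + 15 + 10 + 10 = 70
This matches the lower bound, so 3 is optimal.

3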